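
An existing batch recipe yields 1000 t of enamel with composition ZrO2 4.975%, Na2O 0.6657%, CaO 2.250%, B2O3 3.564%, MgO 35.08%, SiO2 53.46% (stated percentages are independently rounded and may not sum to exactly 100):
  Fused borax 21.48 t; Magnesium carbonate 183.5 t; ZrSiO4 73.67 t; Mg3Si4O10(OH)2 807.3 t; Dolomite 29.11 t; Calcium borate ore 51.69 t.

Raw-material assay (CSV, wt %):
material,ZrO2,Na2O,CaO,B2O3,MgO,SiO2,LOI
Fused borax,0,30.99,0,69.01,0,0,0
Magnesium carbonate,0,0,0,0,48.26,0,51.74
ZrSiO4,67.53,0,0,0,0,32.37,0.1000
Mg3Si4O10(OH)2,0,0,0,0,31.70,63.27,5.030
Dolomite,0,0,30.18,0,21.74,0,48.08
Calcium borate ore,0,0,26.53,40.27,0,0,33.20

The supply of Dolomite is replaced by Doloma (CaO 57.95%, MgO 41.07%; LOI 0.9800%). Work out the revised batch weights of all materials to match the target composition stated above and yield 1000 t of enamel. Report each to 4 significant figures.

Revised batch per 1000 t enamel:
  Fused borax: 21.48 t
  Magnesium carbonate: 183.7 t
  ZrSiO4: 73.67 t
  Mg3Si4O10(OH)2: 807.3 t
  Doloma: 15.16 t
  Calcium borate ore: 51.69 t
Total batch = 1153 t; LOI loss = 153.0 t

Working values are displayed, rounded to 4 significant digits, within the worked lines. Each numeric step maintains exact precision at all times. Exactly one rounding lands on each reported figure. Derived quantities are carried starting from the weights at 1000 t of glass in exact precision (the yield, six oxide percentages, glass mass, the totals, ignition loss), as written in the problem or answer text.
Target masses of each oxide per 1000 t enamel:
  ZrO2: 4.975% × 1000 = 49.75 t
  Na2O: 0.6657% × 1000 = 6.657 t
  CaO: 2.250% × 1000 = 22.50 t
  B2O3: 3.564% × 1000 = 35.64 t
  MgO: 35.08% × 1000 = 350.8 t
  SiO2: 53.46% × 1000 = 534.6 t
Balance tally, oxide-wise, applying the batch weights above, for the quoted basis mass (target by target, the sums agree net of answer rounding effects):
  ZrO2: 73.67·0.6753 = 49.75 t (target 49.75 t)
  Na2O: 21.48·0.3099 = 6.657 t (target 6.657 t)
  CaO: 15.16·0.5795 + 51.69·0.2653 = 22.50 t (target 22.50 t)
  B2O3: 21.48·0.6901 + 51.69·0.4027 = 35.64 t (target 35.64 t)
  MgO: 183.7·0.4826 + 807.3·0.3170 + 15.16·0.4107 = 350.8 t (target 350.8 t)
  SiO2: 73.67·0.3237 + 807.3·0.6327 = 534.6 t (target 534.6 t)
Consistency of the glass mass: Σ batch − LOI loss = 1000 t (the Σ of target masses is 999.9 t; with the basis standing at 1000 t — a pure rounding effect).
Whole-batch sum: Σ batch = 1153 t; the LOI term Σ batch·LOI equals 153.0 t; glass ÷ batch gives a yield of 86.73%.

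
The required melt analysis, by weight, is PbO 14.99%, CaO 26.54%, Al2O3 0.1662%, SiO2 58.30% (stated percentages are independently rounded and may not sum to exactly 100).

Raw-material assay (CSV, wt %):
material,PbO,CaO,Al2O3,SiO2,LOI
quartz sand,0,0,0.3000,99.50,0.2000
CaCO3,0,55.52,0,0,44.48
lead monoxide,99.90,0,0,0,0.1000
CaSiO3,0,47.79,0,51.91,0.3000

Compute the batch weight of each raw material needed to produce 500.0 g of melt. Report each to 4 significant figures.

Batch per 500.0 g melt:
  quartz sand: 277.0 g
  CaCO3: 212.7 g
  lead monoxide: 75.03 g
  CaSiO3: 30.60 g
Total batch = 595.3 g; LOI loss = 95.33 g; yield = 83.99%

The whole derivation holds exact precision throughout; mid-chain values are printed (rounded to 4 significant figures) in the working. A single rounding produces every reported number — derived quantities are recomputed at full float precision (net glass mass, the totals, four oxide percentages, yield, LOI) starting from the weights on 500.0 g of glass as set out in the question or the answer.
Oxide mass targets, per 500.0 g melt:
  PbO: 14.99% × 500.0 = 74.95 g
  CaO: 26.54% × 500.0 = 132.7 g
  Al2O3: 0.1662% × 500.0 = 0.8310 g
  SiO2: 58.30% × 500.0 = 291.5 g
Balance tally, oxide-wise, from the weights as reported, under the basis named above (oxide sums agree with the targets modulo rounding of the values):
  PbO: 75.03·0.9990 = 74.95 g (target 74.95 g)
  CaO: 212.7·0.5552 + 30.60·0.4779 = 132.7 g (target 132.7 g)
  Al2O3: 277.0·0.003000 = 0.8310 g (target 0.8310 g)
  SiO2: 277.0·0.9950 + 30.60·0.5191 = 291.5 g (target 291.5 g)
Glass mass check: the batch minus its LOI: 500.0 g (the targets, summed, come to 500.0 g; the stated basis being 500.0 g — deltas are rounding alone).
Summing the batch: Σ batch = 595.3 g; loss to ignition Σ batch·LOI = 95.33 g; glass ÷ batch gives a yield of 83.99%.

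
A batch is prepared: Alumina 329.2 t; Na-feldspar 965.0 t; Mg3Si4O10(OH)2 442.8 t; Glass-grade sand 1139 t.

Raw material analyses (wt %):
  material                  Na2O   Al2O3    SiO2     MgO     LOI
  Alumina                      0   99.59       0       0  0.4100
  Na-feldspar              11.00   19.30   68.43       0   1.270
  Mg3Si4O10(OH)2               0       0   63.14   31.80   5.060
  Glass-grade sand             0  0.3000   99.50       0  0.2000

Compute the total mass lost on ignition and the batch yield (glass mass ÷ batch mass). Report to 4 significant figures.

LOI loss = 38.29 t; glass = 2838 t; yield = 98.67%

Mid-chain values are shown (rounded to four significant figures) on the page. Each numeric step carries full precision at each step; exactly one rounding is applied to every reported result. The derived quantities are re-derived at exact precision (glass mass, the totals, ignition loss, the yield, four oxide percentages) from the batch weights at 2838 t of glass as written in problem or answer.
LOI of each material in turn:
  Alumina: 329.2 × 0.004100 = 1.350 t
  Na-feldspar: 965.0 × 0.01270 = 12.26 t
  Mg3Si4O10(OH)2: 442.8 × 0.05060 = 22.41 t
  Glass-grade sand: 1139 × 0.002000 = 2.278 t
Total LOI = 38.29 t
Glass = batch − LOI = 2876 − 38.29 = 2838 t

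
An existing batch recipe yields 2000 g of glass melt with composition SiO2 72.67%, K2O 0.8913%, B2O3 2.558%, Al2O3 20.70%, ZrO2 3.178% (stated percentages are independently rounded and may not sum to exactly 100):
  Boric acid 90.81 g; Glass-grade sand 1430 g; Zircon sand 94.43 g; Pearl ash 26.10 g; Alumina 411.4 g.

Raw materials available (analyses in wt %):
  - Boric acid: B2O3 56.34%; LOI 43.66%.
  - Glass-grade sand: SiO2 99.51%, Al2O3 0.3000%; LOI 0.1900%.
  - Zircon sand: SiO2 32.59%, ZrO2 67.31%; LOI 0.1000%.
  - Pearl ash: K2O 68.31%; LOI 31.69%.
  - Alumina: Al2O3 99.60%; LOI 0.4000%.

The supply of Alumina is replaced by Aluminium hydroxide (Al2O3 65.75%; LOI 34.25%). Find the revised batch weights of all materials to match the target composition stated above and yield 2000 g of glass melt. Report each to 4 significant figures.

Full float precision is held from first step to last; working values are rounded to four significant digits when displayed; every reported result takes a single rounding — the derived quantities, including the totals, five oxide percentages, the yield, ignition loss, glass mass, are computed from the batch weights on 2000 g of glass in exact precision exactly as shown in either problem or answer.
Oxide-by-oxide targets in 2000 g glass melt:
  SiO2: 72.67% × 2000 = 1453 g
  K2O: 0.8913% × 2000 = 17.83 g
  B2O3: 2.558% × 2000 = 51.16 g
  Al2O3: 20.70% × 2000 = 414.0 g
  ZrO2: 3.178% × 2000 = 63.56 g
A balance pass over the oxides, using the reported weights, versus the basis set out (each sum matches its target mass net of answer rounding effects):
  SiO2: 1430·0.9951 + 94.43·0.3259 = 1454 g (target 1453 g)
  K2O: 26.10·0.6831 = 17.83 g (target 17.83 g)
  B2O3: 90.81·0.5634 = 51.16 g (target 51.16 g)
  Al2O3: 1430·0.003000 + 623.1·0.6575 = 414.0 g (target 414.0 g)
  ZrO2: 94.43·0.6731 = 63.56 g (target 63.56 g)
Glass-mass bookkeeping: Σ batch − LOI loss = 2000 g (targets for the oxides total 2000 g; versus the stated basis of 2000 g — any gap is answer rounding).
Total batch = Σ batch = 2264 g; LOI removed, Σ of batch·LOI: 264.1 g; yield: glass divided by total = 88.34%.

Revised batch per 2000 g glass melt:
  Boric acid: 90.81 g
  Glass-grade sand: 1430 g
  Zircon sand: 94.43 g
  Pearl ash: 26.10 g
  Aluminium hydroxide: 623.1 g
Total batch = 2264 g; LOI loss = 264.1 g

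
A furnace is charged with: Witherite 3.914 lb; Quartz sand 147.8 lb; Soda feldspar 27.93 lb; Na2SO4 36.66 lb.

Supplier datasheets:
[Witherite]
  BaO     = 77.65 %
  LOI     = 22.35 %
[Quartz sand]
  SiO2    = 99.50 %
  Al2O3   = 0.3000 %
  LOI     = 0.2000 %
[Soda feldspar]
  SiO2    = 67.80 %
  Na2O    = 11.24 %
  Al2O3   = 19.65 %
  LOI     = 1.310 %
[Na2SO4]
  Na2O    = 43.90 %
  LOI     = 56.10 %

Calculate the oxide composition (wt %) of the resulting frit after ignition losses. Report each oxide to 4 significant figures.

In-progress results are shown rounded to 4 significant figures in the printout. The whole derivation runs at exact precision end to end — each reported value takes a single rounding — the derived quantities, including yield, the four compositions, totals, LOI, net glass mass, are re-derived from the weighed amounts per 194.2 lb of glass at full float precision, exactly as shown in the problem or the answer.
Per-oxide mass from batch:
  SiO2: 147.8·0.9950 + 27.93·0.6780 = 166.0 lb
  BaO: 3.914·0.7765 = 3.039 lb
  Na2O: 27.93·0.1124 + 36.66·0.4390 = 19.23 lb
  Al2O3: 147.8·0.003000 + 27.93·0.1965 = 5.932 lb
LOI: 3.914·0.2235 + 147.8·0.002000 + 27.93·0.01310 + 36.66·0.5610 = 22.10 lb
Glass mass = batch − LOI = 216.3 − 22.10 = 194.2 lb (consistent with Σ oxide mass)
wt % = oxide mass / glass mass × 100

Glass mass = 194.2 lb (batch 216.3 − LOI 22.10).
Composition: SiO2 85.48%, BaO 1.565%, Na2O 9.904%, Al2O3 3.054%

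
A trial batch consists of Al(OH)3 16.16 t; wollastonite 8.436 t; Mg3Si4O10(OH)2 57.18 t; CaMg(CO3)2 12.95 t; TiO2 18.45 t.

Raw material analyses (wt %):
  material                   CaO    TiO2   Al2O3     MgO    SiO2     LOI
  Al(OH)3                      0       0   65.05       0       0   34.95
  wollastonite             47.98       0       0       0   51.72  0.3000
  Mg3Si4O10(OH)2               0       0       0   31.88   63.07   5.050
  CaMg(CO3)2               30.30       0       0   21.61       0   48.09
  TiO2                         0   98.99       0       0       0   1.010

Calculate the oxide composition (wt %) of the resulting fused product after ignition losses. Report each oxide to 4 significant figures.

Mid-chain values are shown (rounded to 4 significant figures) in the printout. Full precision is maintained from first step to last; each reported figure takes just one rounding — the derived quantities are computed in full precision (the totals, ignition loss, five oxide percentages, yield, glass mass) starting from the weights at 98.20 t of glass, as given in problem or answer.
Mass of each oxide from the mix:
  CaO: 8.436·0.4798 + 12.95·0.3030 = 7.971 t
  TiO2: 18.45·0.9899 = 18.26 t
  Al2O3: 16.16·0.6505 = 10.51 t
  MgO: 57.18·0.3188 + 12.95·0.2161 = 21.03 t
  SiO2: 8.436·0.5172 + 57.18·0.6307 = 40.43 t
LOI: 16.16·0.3495 + 8.436·0.003000 + 57.18·0.05050 + 12.95·0.4809 + 18.45·0.01010 = 14.97 t
batch − LOI leaves glass = 113.2 − 14.97 = 98.20 t (= the summed oxide contributions)
each oxide over glass, ×100, is wt %

Glass mass = 98.20 t (batch 113.2 − LOI 14.97).
Composition: CaO 8.117%, TiO2 18.60%, Al2O3 10.70%, MgO 21.41%, SiO2 41.17%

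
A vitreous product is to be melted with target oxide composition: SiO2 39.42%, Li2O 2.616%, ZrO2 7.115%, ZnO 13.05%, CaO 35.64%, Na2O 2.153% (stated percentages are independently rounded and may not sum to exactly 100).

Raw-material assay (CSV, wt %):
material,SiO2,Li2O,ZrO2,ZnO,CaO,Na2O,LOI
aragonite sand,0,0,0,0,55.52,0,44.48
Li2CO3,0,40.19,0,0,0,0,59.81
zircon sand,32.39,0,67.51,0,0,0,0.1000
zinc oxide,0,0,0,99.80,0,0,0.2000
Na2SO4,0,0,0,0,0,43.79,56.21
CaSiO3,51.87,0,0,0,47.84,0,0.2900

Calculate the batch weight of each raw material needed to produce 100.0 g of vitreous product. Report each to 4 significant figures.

The whole derivation keeps exact precision end to end — working values are shown (rounded to 4 significant figures) as written; a single rounding finalizes each reported value; all derived quantities, including ignition loss, net glass mass, the totals, the six compositions, yield, are rebuilt starting from the weights at 100.0 g of glass in full precision, as they appear in the question or the answer.
Oxide mass targets, per 100.0 g vitreous product:
  SiO2: 39.42% × 100.0 = 39.42 g
  Li2O: 2.616% × 100.0 = 2.616 g
  ZrO2: 7.115% × 100.0 = 7.115 g
  ZnO: 13.05% × 100.0 = 13.05 g
  CaO: 35.64% × 100.0 = 35.64 g
  Na2O: 2.153% × 100.0 = 2.153 g
Verifying the oxide balance from the weights as reported, at the basis given (sums match the target masses within answer rounding):
  SiO2: 10.54·0.3239 + 69.42·0.5187 = 39.42 g (target 39.42 g)
  Li2O: 6.509·0.4019 = 2.616 g (target 2.616 g)
  ZrO2: 10.54·0.6751 = 7.116 g (target 7.115 g)
  ZnO: 13.08·0.9980 = 13.05 g (target 13.05 g)
  CaO: 4.379·0.5552 + 69.42·0.4784 = 35.64 g (target 35.64 g)
  Na2O: 4.917·0.4379 = 2.153 g (target 2.153 g)
Auditing the glass mass value: batch Σ − ignition loss = 100.0 g (per-oxide target masses sum to 99.99 g; against the stated basis, 100.0 g — differing by rounding only).
Adding the batch up: Σ batch = 108.8 g; LOI removed, Σ of batch·LOI: 8.843 g; the yield ratio, glass ÷ batch: 91.88%.

Batch per 100.0 g vitreous product:
  aragonite sand: 4.379 g
  Li2CO3: 6.509 g
  zircon sand: 10.54 g
  zinc oxide: 13.08 g
  Na2SO4: 4.917 g
  CaSiO3: 69.42 g
Total batch = 108.8 g; LOI loss = 8.843 g; yield = 91.88%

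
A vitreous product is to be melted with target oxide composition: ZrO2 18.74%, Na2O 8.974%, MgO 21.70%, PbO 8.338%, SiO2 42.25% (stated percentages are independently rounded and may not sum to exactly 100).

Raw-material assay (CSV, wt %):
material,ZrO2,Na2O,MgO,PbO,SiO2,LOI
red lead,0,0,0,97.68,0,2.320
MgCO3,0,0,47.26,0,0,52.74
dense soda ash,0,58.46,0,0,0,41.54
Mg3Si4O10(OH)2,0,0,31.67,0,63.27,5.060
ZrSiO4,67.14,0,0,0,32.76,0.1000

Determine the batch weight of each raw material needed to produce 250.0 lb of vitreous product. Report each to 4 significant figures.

The working math maintains full float precision at all times; working values are shown rounded to four significant figures in the printout — each reported figure is rounded exactly once — all derived quantities are re-derived in full float precision (LOI, net glass mass, yield, totals, five oxide percentages) starting from the weights per 250.0 lb of glass as written in the problem or the answer.
The oxide mass targets at 250.0 lb vitreous product:
  ZrO2: 18.74% × 250.0 = 46.85 lb
  Na2O: 8.974% × 250.0 = 22.44 lb
  MgO: 21.70% × 250.0 = 54.25 lb
  PbO: 8.338% × 250.0 = 20.84 lb
  SiO2: 42.25% × 250.0 = 105.6 lb
Balance tally, oxide-wise, from the weights as reported, per the basis as stated (sums match the target masses up to rounding of the answer):
  ZrO2: 69.78·0.6714 = 46.85 lb (target 46.85 lb)
  Na2O: 38.38·0.5846 = 22.44 lb (target 22.44 lb)
  MgO: 27.13·0.4726 + 130.8·0.3167 = 54.25 lb (target 54.25 lb)
  PbO: 21.34·0.9768 = 20.84 lb (target 20.84 lb)
  SiO2: 130.8·0.6327 + 69.78·0.3276 = 105.6 lb (target 105.6 lb)
Glass-mass sanity pass: total charge less LOI = 250.0 lb (the targets, summed, come to 250.0 lb; with the basis standing at 250.0 lb — a pure rounding effect).
Whole-batch sum: Σ batch = 287.4 lb; loss to ignition Σ batch·LOI = 37.43 lb; the yield ratio, glass ÷ batch: 86.98%.

Batch per 250.0 lb vitreous product:
  red lead: 21.34 lb
  MgCO3: 27.13 lb
  dense soda ash: 38.38 lb
  Mg3Si4O10(OH)2: 130.8 lb
  ZrSiO4: 69.78 lb
Total batch = 287.4 lb; LOI loss = 37.43 lb; yield = 86.98%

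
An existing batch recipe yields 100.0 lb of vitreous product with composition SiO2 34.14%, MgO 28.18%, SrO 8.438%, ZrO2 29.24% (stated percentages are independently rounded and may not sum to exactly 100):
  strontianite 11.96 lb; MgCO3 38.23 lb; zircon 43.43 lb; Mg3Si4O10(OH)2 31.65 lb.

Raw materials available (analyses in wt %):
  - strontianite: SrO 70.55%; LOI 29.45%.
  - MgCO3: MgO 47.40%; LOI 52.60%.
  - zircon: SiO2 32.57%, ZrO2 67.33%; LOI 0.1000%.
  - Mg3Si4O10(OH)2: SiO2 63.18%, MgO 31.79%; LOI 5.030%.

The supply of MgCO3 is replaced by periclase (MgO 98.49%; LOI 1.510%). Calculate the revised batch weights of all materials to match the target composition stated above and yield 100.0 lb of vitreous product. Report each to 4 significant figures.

Revised batch per 100.0 lb vitreous product:
  strontianite: 11.96 lb
  periclase: 18.40 lb
  zircon: 43.43 lb
  Mg3Si4O10(OH)2: 31.65 lb
Total batch = 105.4 lb; LOI loss = 5.435 lb

In-progress results are shown rounded to four significant figures when written out. Full precision is carried in every operation. Every reported result takes a single rounding — all derived quantities, including yield, net glass mass, totals, LOI, the four compositions, are recomputed from the weighed amounts per 100.0 lb of glass at full precision, exactly as printed in either problem or answer.
Oxide-by-oxide targets in 100.0 lb vitreous product:
  SiO2: 34.14% × 100.0 = 34.14 lb
  MgO: 28.18% × 100.0 = 28.18 lb
  SrO: 8.438% × 100.0 = 8.438 lb
  ZrO2: 29.24% × 100.0 = 29.24 lb
Balance tally, oxide-wise, applying the batch weights above, against the basis in use (sums match the target masses exact up to rounding of places):
  SiO2: 43.43·0.3257 + 31.65·0.6318 = 34.14 lb (target 34.14 lb)
  MgO: 18.40·0.9849 + 31.65·0.3179 = 28.18 lb (target 28.18 lb)
  SrO: 11.96·0.7055 = 8.438 lb (target 8.438 lb)
  ZrO2: 43.43·0.6733 = 29.24 lb (target 29.24 lb)
The glass-mass cross-check: batch Σ − ignition loss = 100.0 lb (oxide target masses add up to 100.0 lb; against the stated basis, 100.0 lb — a pure rounding effect).
Batch total: Σ batch = 105.4 lb; LOI loss = Σ batch·LOI = 5.435 lb; yield: glass divided by total = 94.84%.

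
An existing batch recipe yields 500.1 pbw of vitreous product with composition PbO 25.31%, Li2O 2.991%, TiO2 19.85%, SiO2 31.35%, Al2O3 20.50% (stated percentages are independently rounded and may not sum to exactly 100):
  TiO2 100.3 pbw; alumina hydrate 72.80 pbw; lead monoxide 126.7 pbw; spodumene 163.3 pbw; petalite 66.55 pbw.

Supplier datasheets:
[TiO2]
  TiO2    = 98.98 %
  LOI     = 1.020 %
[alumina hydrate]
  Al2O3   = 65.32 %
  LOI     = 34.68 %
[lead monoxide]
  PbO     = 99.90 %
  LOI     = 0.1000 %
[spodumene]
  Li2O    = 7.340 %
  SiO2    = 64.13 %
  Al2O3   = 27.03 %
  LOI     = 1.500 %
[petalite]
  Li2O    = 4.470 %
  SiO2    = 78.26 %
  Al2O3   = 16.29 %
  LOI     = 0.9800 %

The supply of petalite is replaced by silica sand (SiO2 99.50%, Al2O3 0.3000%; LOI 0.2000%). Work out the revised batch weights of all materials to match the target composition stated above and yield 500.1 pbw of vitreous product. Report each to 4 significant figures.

Working values are displayed rounded to four significant digits — each numeric step maintains full float precision through every step. Every reported result takes a single rounding — the derived quantities (net glass mass, yield, the five compositions, LOI, the totals) are carried in full precision starting from the weights for 500.1 pbw of glass as quoted within the problem or the answer.
The oxide mass targets at 500.1 pbw vitreous product:
  PbO: 25.31% × 500.1 = 126.6 pbw
  Li2O: 2.991% × 500.1 = 14.96 pbw
  TiO2: 19.85% × 500.1 = 99.27 pbw
  SiO2: 31.35% × 500.1 = 156.8 pbw
  Al2O3: 20.50% × 500.1 = 102.5 pbw
Oxide-by-oxide audit from the weights as reported, under the basis named above (sums match the target masses net of answer rounding effects):
  PbO: 126.7·0.9990 = 126.6 pbw (target 126.6 pbw)
  Li2O: 203.8·0.07340 = 14.96 pbw (target 14.96 pbw)
  TiO2: 100.3·0.9898 = 99.28 pbw (target 99.27 pbw)
  SiO2: 203.8·0.6413 + 26.22·0.9950 = 156.8 pbw (target 156.8 pbw)
  Al2O3: 72.50·0.6532 + 203.8·0.2703 + 26.22·0.003000 = 102.5 pbw (target 102.5 pbw)
Glass-mass sanity pass: batch Σ − ignition loss = 500.1 pbw (the targets, summed, come to 500.1 pbw; stated basis 500.1 pbw — any gap is answer rounding).
Whole-batch sum: Σ batch = 529.5 pbw; the LOI term Σ batch·LOI equals 29.40 pbw; as yield: glass ÷ batch → 94.45%.

Revised batch per 500.1 pbw vitreous product:
  TiO2: 100.3 pbw
  alumina hydrate: 72.50 pbw
  lead monoxide: 126.7 pbw
  spodumene: 203.8 pbw
  silica sand: 26.22 pbw
Total batch = 529.5 pbw; LOI loss = 29.40 pbw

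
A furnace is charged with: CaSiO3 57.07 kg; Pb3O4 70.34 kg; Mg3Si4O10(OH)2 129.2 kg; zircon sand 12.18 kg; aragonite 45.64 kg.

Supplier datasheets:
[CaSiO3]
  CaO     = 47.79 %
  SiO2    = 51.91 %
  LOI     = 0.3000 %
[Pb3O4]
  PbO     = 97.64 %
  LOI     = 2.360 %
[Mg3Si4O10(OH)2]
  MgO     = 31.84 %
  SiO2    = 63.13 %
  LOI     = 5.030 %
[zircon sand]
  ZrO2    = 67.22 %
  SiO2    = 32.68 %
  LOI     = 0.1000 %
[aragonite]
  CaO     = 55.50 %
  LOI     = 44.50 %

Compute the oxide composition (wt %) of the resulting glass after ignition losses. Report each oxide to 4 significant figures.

The intermediate values appear rounded off to 4 significant digits alongside each step; every computation keeps exact precision in every operation — each reported number is rounded just once. All derived quantities (the totals, yield, the five compositions, LOI, net glass mass) are carried starting from the weights per 285.8 kg of glass in full float precision as written in the question or the answer.
What the batch supplies per oxide:
  PbO: 70.34·0.9764 = 68.68 kg
  MgO: 129.2·0.3184 = 41.14 kg
  ZrO2: 12.18·0.6722 = 8.187 kg
  CaO: 57.07·0.4779 + 45.64·0.5550 = 52.60 kg
  SiO2: 57.07·0.5191 + 129.2·0.6313 + 12.18·0.3268 = 115.2 kg
LOI: 57.07·0.003000 + 70.34·0.02360 + 129.2·0.05030 + 12.18·0.001000 + 45.64·0.4450 = 28.65 kg
Net of LOI, the glass mass = 314.4 − 28.65 = 285.8 kg (= Σ oxide masses)
each oxide over glass, ×100, is wt %

Glass mass = 285.8 kg (batch 314.4 − LOI 28.65).
Composition: PbO 24.03%, MgO 14.39%, ZrO2 2.865%, CaO 18.41%, SiO2 40.30%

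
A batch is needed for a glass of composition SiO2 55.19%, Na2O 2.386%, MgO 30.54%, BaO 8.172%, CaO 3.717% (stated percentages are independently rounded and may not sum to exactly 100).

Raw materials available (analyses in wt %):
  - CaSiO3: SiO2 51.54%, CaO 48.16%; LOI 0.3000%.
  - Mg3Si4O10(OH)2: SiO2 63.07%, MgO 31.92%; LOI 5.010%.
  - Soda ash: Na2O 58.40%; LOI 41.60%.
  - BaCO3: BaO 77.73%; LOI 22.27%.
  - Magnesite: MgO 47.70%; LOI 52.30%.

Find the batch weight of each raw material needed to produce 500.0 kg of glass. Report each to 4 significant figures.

Each numeric step carries exact precision in all steps. Mid-chain values appear rounded off to 4 significant digits at each printed step — every reported figure carries a single rounding — all derived quantities are computed starting from the weights at 500.0 kg of glass at exact precision (yield, the totals, net glass mass, ignition loss, the five compositions), as set out in the question or the answer.
The oxide mass targets at 500.0 kg glass:
  SiO2: 55.19% × 500.0 = 276.0 kg
  Na2O: 2.386% × 500.0 = 11.93 kg
  MgO: 30.54% × 500.0 = 152.7 kg
  BaO: 8.172% × 500.0 = 40.86 kg
  CaO: 3.717% × 500.0 = 18.58 kg
Verifying the oxide balance given the weights on record, for the quoted basis mass (target by target, the sums agree exact up to rounding of places):
  SiO2: 38.59·0.5154 + 406.0·0.6307 = 276.0 kg (target 276.0 kg)
  Na2O: 20.43·0.5840 = 11.93 kg (target 11.93 kg)
  MgO: 406.0·0.3192 + 48.44·0.4770 = 152.7 kg (target 152.7 kg)
  BaO: 52.57·0.7773 = 40.86 kg (target 40.86 kg)
  CaO: 38.59·0.4816 = 18.58 kg (target 18.58 kg)
Glass-mass sanity pass: total charge less LOI = 500.0 kg (summing oxide targets gives 500.0 kg; versus the stated basis of 500.0 kg — deltas are rounding alone).
Whole-batch sum: Σ batch = 566.0 kg; the LOI term Σ batch·LOI equals 66.00 kg; yield = glass ÷ total batch = 88.34%.

Batch per 500.0 kg glass:
  CaSiO3: 38.59 kg
  Mg3Si4O10(OH)2: 406.0 kg
  Soda ash: 20.43 kg
  BaCO3: 52.57 kg
  Magnesite: 48.44 kg
Total batch = 566.0 kg; LOI loss = 66.00 kg; yield = 88.34%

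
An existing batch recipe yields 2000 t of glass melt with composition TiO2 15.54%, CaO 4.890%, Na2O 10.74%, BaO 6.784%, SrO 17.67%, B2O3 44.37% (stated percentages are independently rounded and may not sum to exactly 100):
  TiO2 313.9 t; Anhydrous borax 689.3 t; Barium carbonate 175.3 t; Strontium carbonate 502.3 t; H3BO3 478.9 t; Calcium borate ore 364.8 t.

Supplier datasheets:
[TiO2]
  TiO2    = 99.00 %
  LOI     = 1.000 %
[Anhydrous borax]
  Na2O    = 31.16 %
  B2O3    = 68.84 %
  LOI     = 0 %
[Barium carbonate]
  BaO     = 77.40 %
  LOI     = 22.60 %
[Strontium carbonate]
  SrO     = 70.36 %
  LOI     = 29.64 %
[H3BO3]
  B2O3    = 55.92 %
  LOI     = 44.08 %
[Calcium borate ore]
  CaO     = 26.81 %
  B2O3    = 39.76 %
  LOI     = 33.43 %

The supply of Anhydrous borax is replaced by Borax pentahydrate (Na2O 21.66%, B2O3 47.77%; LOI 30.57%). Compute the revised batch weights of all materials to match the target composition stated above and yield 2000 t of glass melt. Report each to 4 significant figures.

Mid-chain values are printed (rounded to 4 significant figures) across the worked steps. Each numeric step carries full precision from start to finish. Every reported value takes exactly one rounding; the derived quantities are rebuilt from the batch weights on 2000 t of glass in full float precision (net glass mass, LOI, six oxide percentages, the yield, totals), exactly as shown in problem or answer.
Per-oxide target masses for 2000 t glass melt:
  TiO2: 15.54% × 2000 = 310.8 t
  CaO: 4.890% × 2000 = 97.80 t
  Na2O: 10.74% × 2000 = 214.8 t
  BaO: 6.784% × 2000 = 135.7 t
  SrO: 17.67% × 2000 = 353.4 t
  B2O3: 44.37% × 2000 = 887.4 t
Mass-balance tally per oxide from the weights as reported, relative to the basis at hand (every target is met by its sum modulo rounding of the values):
  TiO2: 313.9·0.9900 = 310.8 t (target 310.8 t)
  CaO: 364.8·0.2681 = 97.80 t (target 97.80 t)
  Na2O: 991.7·0.2166 = 214.8 t (target 214.8 t)
  BaO: 175.3·0.7740 = 135.7 t (target 135.7 t)
  SrO: 502.3·0.7036 = 353.4 t (target 353.4 t)
  B2O3: 991.7·0.4777 + 480.4·0.5592 + 364.8·0.3976 = 887.4 t (target 887.4 t)
Glass-mass sanity pass: Σ batch − LOI loss = 2000 t (oxide target masses add up to 2000 t; versus the stated basis of 2000 t — any gap is answer rounding).
Whole-batch sum: Σ batch = 2828 t; LOI removed, Σ of batch·LOI: 828.5 t; yield = glass ÷ total batch = 70.71%.

Revised batch per 2000 t glass melt:
  TiO2: 313.9 t
  Borax pentahydrate: 991.7 t
  Barium carbonate: 175.3 t
  Strontium carbonate: 502.3 t
  H3BO3: 480.4 t
  Calcium borate ore: 364.8 t
Total batch = 2828 t; LOI loss = 828.5 t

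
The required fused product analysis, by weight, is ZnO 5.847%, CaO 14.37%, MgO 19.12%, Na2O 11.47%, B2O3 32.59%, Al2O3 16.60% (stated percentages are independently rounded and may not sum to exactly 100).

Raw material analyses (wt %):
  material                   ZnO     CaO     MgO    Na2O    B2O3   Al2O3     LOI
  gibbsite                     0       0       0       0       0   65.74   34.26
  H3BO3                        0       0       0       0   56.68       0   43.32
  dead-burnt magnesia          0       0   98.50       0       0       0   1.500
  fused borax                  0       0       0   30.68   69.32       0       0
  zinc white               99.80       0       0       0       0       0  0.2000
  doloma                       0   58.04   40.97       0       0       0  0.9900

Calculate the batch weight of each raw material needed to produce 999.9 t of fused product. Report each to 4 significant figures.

In-progress results are printed, rounded to four significant figures, at each printed step. The whole derivation maintains full float precision at all times — a single rounding completes each reported result. The derived quantities (six oxide percentages, the yield, totals, glass mass, ignition loss) are computed in full precision from the batch weights at 999.9 t of glass as given in the problem or answer text.
Target masses of each oxide per 999.9 t fused product:
  ZnO: 5.847% × 999.9 = 58.46 t
  CaO: 14.37% × 999.9 = 143.7 t
  MgO: 19.12% × 999.9 = 191.2 t
  Na2O: 11.47% × 999.9 = 114.7 t
  B2O3: 32.59% × 999.9 = 325.9 t
  Al2O3: 16.60% × 999.9 = 166.0 t
Per-oxide balance check with the batch weights as given, per the basis as stated (sums match the target masses given rounding of the digits):
  ZnO: 58.58·0.9980 = 58.46 t (target 58.46 t)
  CaO: 247.6·0.5804 = 143.7 t (target 143.7 t)
  MgO: 91.12·0.9850 + 247.6·0.4097 = 191.2 t (target 191.2 t)
  Na2O: 373.8·0.3068 = 114.7 t (target 114.7 t)
  B2O3: 117.7·0.5668 + 373.8·0.6932 = 325.8 t (target 325.9 t)
  Al2O3: 252.5·0.6574 = 166.0 t (target 166.0 t)
Glass-mass sanity pass: the batch minus its LOI: 999.9 t (oxide target masses add up to 999.9 t; the stated basis being 999.9 t — a pure rounding effect).
Total batch = Σ batch = 1141 t; loss to ignition Σ batch·LOI = 141.4 t; yield = glass ÷ total batch = 87.61%.

Batch per 999.9 t fused product:
  gibbsite: 252.5 t
  H3BO3: 117.7 t
  dead-burnt magnesia: 91.12 t
  fused borax: 373.8 t
  zinc white: 58.58 t
  doloma: 247.6 t
Total batch = 1141 t; LOI loss = 141.4 t; yield = 87.61%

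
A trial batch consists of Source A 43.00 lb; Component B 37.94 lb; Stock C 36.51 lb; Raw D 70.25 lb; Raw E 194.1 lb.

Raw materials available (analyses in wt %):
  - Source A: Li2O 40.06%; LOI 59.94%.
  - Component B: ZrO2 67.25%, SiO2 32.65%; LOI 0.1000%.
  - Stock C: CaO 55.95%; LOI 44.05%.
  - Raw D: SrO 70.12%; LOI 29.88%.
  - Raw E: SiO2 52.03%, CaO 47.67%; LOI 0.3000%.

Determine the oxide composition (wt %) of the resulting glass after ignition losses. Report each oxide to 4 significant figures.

Each numeric step maintains full float precision at each step. Mid-chain values appear rounded off to 4 significant digits at each printed step — every reported number is rounded just once — all derived quantities are computed in full precision (the totals, ignition loss, glass mass, yield, five oxide percentages) from the weighed amounts at 318.3 lb of glass, as set out in the problem or answer text.
Oxide-by-oxide delivered mass:
  ZrO2: 37.94·0.6725 = 25.51 lb
  SiO2: 37.94·0.3265 + 194.1·0.5203 = 113.4 lb
  CaO: 36.51·0.5595 + 194.1·0.4767 = 113.0 lb
  Li2O: 43.00·0.4006 = 17.23 lb
  SrO: 70.25·0.7012 = 49.26 lb
LOI: 43.00·0.5994 + 37.94·0.001000 + 36.51·0.4405 + 70.25·0.2988 + 194.1·0.003000 = 63.47 lb
Glass = total batch minus LOI = 381.8 − 63.47 = 318.3 lb (the oxide masses sum to this)
each wt % is 100 × oxide ÷ glass

Glass mass = 318.3 lb (batch 381.8 − LOI 63.47).
Composition: ZrO2 8.015%, SiO2 35.62%, CaO 35.48%, Li2O 5.411%, SrO 15.47%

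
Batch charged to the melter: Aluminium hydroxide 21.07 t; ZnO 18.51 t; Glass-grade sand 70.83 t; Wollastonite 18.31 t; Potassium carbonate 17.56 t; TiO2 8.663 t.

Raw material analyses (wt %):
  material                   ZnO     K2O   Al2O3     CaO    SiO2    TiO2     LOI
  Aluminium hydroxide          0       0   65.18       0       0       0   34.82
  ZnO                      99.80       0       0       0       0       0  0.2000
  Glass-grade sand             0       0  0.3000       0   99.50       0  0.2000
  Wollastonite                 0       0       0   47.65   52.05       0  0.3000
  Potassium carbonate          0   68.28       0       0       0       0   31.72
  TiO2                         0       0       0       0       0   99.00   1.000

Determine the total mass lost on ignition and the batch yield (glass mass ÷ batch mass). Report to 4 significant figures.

Each numeric step runs at full precision end to end — intermediates are displayed rounded to 4 significant digits across the worked steps. Every reported value is rounded exactly once. All derived quantities are re-derived starting from the weights for 141.7 t of glass at exact precision (totals, the yield, LOI, net glass mass, six oxide percentages) as given in either problem or answer.
Per-material ignition loss:
  Aluminium hydroxide: 21.07 × 0.3482 = 7.337 t
  ZnO: 18.51 × 0.002000 = 0.03702 t
  Glass-grade sand: 70.83 × 0.002000 = 0.1417 t
  Wollastonite: 18.31 × 0.003000 = 0.05493 t
  Potassium carbonate: 17.56 × 0.3172 = 5.570 t
  TiO2: 8.663 × 0.01000 = 0.08663 t
Total LOI = 13.23 t
Glass = batch − LOI = 154.9 − 13.23 = 141.7 t

LOI loss = 13.23 t; glass = 141.7 t; yield = 91.46%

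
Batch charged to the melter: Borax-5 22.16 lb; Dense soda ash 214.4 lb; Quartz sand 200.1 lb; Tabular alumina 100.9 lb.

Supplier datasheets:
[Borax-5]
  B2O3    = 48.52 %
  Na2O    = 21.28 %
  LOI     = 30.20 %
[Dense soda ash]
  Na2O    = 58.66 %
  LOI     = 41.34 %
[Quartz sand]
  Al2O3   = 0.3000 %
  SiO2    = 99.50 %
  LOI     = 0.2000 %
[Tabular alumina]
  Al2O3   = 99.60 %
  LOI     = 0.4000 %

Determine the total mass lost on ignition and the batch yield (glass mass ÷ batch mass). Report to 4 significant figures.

The intermediate values are printed with 4-significant-digit rounding on the page. Full precision is carried at each step — every reported value is rounded just once — derived quantities (the totals, four oxide percentages, yield, net glass mass, ignition loss) are re-derived using the weight values per 441.4 lb of glass at exact precision, as they appear in problem or answer.
LOI of each material in turn:
  Borax-5: 22.16 × 0.3020 = 6.692 lb
  Dense soda ash: 214.4 × 0.4134 = 88.63 lb
  Quartz sand: 200.1 × 0.002000 = 0.4002 lb
  Tabular alumina: 100.9 × 0.004000 = 0.4036 lb
Total LOI = 96.13 lb
Glass = batch − LOI = 537.6 − 96.13 = 441.4 lb

LOI loss = 96.13 lb; glass = 441.4 lb; yield = 82.12%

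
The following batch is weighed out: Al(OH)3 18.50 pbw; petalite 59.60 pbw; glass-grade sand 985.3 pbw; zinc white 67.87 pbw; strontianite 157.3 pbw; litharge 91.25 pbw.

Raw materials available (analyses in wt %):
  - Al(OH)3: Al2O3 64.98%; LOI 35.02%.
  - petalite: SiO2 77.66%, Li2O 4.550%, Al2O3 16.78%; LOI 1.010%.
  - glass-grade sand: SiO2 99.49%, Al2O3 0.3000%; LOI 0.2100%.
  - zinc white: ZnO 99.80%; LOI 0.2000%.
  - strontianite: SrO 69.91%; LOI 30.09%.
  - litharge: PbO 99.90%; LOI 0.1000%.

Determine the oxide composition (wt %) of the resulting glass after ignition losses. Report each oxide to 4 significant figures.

Glass mass = 1323 pbw (batch 1380 − LOI 56.71).
Composition: ZnO 5.119%, SiO2 77.59%, Li2O 0.2050%, PbO 6.890%, Al2O3 1.888%, SrO 8.311%

Values along the way appear (rounded to 4 significant figures) alongside each step — every computation maintains exact precision all the way through — each reported result takes a single rounding. The derived quantities (LOI, six oxide percentages, net glass mass, yield, totals) are computed at full precision starting from the weights on 1323 pbw of glass, as quoted within the problem or the answer.
Delivered oxide masses:
  ZnO: 67.87·0.9980 = 67.73 pbw
  SiO2: 59.60·0.7766 + 985.3·0.9949 = 1027 pbw
  Li2O: 59.60·0.04550 = 2.712 pbw
  PbO: 91.25·0.9990 = 91.16 pbw
  Al2O3: 18.50·0.6498 + 59.60·0.1678 + 985.3·0.003000 = 24.98 pbw
  SrO: 157.3·0.6991 = 110.0 pbw
LOI: 18.50·0.3502 + 59.60·0.01010 + 985.3·0.002100 + 67.87·0.002000 + 157.3·0.3009 + 91.25·0.001000 = 56.71 pbw
batch − LOI leaves glass = 1380 − 56.71 = 1323 pbw (= the summed oxide contributions)
wt %: oxide over glass, times 100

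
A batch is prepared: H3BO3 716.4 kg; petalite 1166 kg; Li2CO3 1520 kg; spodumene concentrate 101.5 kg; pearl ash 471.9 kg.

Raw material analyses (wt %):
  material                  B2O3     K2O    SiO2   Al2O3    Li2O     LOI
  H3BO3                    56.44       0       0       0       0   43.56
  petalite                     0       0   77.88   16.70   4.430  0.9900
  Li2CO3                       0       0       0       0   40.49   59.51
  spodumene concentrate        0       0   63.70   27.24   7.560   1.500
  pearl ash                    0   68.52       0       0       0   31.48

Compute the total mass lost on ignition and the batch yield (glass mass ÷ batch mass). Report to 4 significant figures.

Every computation runs at full precision from start to finish. Values along the way are displayed (rounded to four significant digits) in the printout — each reported result includes exactly one rounding — derived quantities are rebuilt in full precision (LOI, yield, glass mass, five oxide percentages, totals) starting from the weights per 2598 kg of glass precisely as stated by question or answer.
Each material's LOI contribution:
  H3BO3: 716.4 × 0.4356 = 312.1 kg
  petalite: 1166 × 0.009900 = 11.54 kg
  Li2CO3: 1520 × 0.5951 = 904.6 kg
  spodumene concentrate: 101.5 × 0.01500 = 1.522 kg
  pearl ash: 471.9 × 0.3148 = 148.6 kg
Total LOI = 1378 kg
Glass = batch − LOI = 3976 − 1378 = 2598 kg

LOI loss = 1378 kg; glass = 2598 kg; yield = 65.33%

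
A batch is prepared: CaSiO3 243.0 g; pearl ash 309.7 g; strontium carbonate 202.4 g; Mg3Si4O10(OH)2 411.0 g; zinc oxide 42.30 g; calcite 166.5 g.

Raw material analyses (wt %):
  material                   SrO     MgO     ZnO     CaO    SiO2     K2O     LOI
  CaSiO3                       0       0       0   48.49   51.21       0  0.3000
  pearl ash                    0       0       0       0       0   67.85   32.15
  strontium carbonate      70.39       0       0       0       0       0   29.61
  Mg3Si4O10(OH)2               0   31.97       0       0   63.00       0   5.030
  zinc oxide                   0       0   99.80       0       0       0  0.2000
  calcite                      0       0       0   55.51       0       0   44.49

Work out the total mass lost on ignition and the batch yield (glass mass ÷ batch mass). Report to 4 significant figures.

LOI loss = 255.1 g; glass = 1120 g; yield = 81.45%

All internal work carries full precision at every stage; mid-chain values are displayed, with 4-significant-figure rounding, alongside each step; every reported result carries a single rounding; the derived quantities, including six oxide percentages, glass mass, ignition loss, totals, yield, are rebuilt from the batch weights per 1120 g of glass at exact precision as given in the question or the answer.
Each material's LOI contribution:
  CaSiO3: 243.0 × 0.003000 = 0.7290 g
  pearl ash: 309.7 × 0.3215 = 99.57 g
  strontium carbonate: 202.4 × 0.2961 = 59.93 g
  Mg3Si4O10(OH)2: 411.0 × 0.05030 = 20.67 g
  zinc oxide: 42.30 × 0.002000 = 0.08460 g
  calcite: 166.5 × 0.4449 = 74.08 g
Total LOI = 255.1 g
Glass = batch − LOI = 1375 − 255.1 = 1120 g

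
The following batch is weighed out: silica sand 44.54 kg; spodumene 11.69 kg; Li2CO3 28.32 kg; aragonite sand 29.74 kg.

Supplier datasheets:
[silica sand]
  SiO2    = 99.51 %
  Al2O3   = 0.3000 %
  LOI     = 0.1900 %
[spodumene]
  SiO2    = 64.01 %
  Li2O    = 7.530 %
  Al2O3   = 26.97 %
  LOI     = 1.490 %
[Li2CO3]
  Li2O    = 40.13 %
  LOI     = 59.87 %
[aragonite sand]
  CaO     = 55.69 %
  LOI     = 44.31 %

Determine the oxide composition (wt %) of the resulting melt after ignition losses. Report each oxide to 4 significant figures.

Working values appear, with 4-significant-figure rounding, between the steps. Exact precision is kept throughout; a single rounding produces each reported result. All derived quantities are recomputed at full precision (the yield, four oxide percentages, glass mass, the totals, LOI) starting from the weights on 83.90 kg of glass as written in the problem or answer text.
Delivered oxide masses:
  SiO2: 44.54·0.9951 + 11.69·0.6401 = 51.80 kg
  Li2O: 11.69·0.07530 + 28.32·0.4013 = 12.25 kg
  Al2O3: 44.54·0.003000 + 11.69·0.2697 = 3.286 kg
  CaO: 29.74·0.5569 = 16.56 kg
LOI: 44.54·0.001900 + 11.69·0.01490 + 28.32·0.5987 + 29.74·0.4431 = 30.39 kg
The glass mass, total less LOI, = 114.3 − 30.39 = 83.90 kg (= Σ oxide masses)
wt % = 100 × oxide mass / glass mass

Glass mass = 83.90 kg (batch 114.3 − LOI 30.39).
Composition: SiO2 61.75%, Li2O 14.60%, Al2O3 3.917%, CaO 19.74%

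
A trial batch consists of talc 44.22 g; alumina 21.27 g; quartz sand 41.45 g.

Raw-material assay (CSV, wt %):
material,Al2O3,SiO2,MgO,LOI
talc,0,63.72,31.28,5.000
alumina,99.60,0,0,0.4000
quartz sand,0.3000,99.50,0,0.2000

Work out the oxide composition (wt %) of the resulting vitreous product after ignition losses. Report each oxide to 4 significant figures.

Each numeric step runs at exact precision throughout. The intermediate values appear, with 4-significant-figure rounding, between the steps; each reported value is rounded just once; all derived quantities (three oxide percentages, the totals, ignition loss, net glass mass, the yield) are recomputed at full precision from the batch weights per 104.6 g of glass, as they appear in the problem or the answer.
What the batch supplies per oxide:
  Al2O3: 21.27·0.9960 + 41.45·0.003000 = 21.31 g
  SiO2: 44.22·0.6372 + 41.45·0.9950 = 69.42 g
  MgO: 44.22·0.3128 = 13.83 g
LOI: 44.22·0.05000 + 21.27·0.004000 + 41.45·0.002000 = 2.379 g
Resulting glass, batch − LOI: 106.9 − 2.379 = 104.6 g (= Σ oxide masses)
percent share: oxide ÷ glass, ×100

Glass mass = 104.6 g (batch 106.9 − LOI 2.379).
Composition: Al2O3 20.38%, SiO2 66.39%, MgO 13.23%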